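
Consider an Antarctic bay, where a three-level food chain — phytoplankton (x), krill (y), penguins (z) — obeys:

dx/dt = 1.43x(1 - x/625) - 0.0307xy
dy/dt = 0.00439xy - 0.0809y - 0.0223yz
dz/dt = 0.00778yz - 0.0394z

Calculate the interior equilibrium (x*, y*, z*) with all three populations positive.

From dz/dt = 0: 0.00778y* = 0.0394, so y* = 5.06.
From dx/dt = 0: 1.43(1 - x*/625) = 0.0307·5.06, giving x* = 625·(1 - 0.109) = 557.
From dy/dt = 0: 0.00439·557 - 0.0809 = 0.0223z*, so z* = 2.36/0.0223 = 106.

x* ≈ 557, y* ≈ 5.06, z* ≈ 106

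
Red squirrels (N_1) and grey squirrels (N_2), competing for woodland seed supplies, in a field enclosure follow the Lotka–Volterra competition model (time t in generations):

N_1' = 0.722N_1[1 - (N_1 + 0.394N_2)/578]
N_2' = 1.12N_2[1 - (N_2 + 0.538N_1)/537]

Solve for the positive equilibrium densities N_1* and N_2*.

N_1* ≈ 465, N_2* ≈ 287

Setting both brackets to zero gives the nullclines N_1 + 0.394N_2 = 578 and 0.538N_1 + N_2 = 537.
Substituting N_2 = 537 - 0.538N_1 into the first: N_1(1 - 0.394·0.538) = 578 - 0.394·537.
So N_1* = 366/0.788 = 465, and then N_2* = 537 - 0.538·465 = 287.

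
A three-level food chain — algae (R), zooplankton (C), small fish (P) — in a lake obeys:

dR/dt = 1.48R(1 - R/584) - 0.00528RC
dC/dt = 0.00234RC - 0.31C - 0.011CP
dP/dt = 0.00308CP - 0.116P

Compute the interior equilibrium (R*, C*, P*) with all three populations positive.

From dP/dt = 0: 0.00308C* = 0.116, so C* = 37.7.
From dR/dt = 0: 1.48(1 - R*/584) = 0.00528·37.7, giving R* = 584·(1 - 0.134) = 506.
From dC/dt = 0: 0.00234·506 - 0.31 = 0.011P*, so P* = 0.873/0.011 = 79.4.

R* ≈ 506, C* ≈ 37.7, P* ≈ 79.4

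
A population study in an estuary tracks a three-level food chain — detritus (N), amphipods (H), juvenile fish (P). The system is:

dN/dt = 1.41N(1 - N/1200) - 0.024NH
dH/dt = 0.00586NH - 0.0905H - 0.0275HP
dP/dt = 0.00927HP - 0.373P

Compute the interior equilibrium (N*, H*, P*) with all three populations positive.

From dP/dt = 0: 0.00927H* = 0.373, so H* = 40.2.
From dN/dt = 0: 1.41(1 - N*/1200) = 0.024·40.2, giving N* = 1200·(1 - 0.685) = 378.
From dH/dt = 0: 0.00586·378 - 0.0905 = 0.0275P*, so P* = 2.13/0.0275 = 77.3.

N* ≈ 378, H* ≈ 40.2, P* ≈ 77.3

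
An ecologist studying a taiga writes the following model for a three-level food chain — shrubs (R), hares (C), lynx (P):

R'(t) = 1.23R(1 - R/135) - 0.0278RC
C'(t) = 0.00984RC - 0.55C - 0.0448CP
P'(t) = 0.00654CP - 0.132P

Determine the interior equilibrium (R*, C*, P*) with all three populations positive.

R* ≈ 73.4, C* ≈ 20.2, P* ≈ 3.85

From dP/dt = 0: 0.00654C* = 0.132, so C* = 20.2.
From dR/dt = 0: 1.23(1 - R*/135) = 0.0278·20.2, giving R* = 135·(1 - 0.456) = 73.4.
From dC/dt = 0: 0.00984·73.4 - 0.55 = 0.0448P*, so P* = 0.172/0.0448 = 3.85.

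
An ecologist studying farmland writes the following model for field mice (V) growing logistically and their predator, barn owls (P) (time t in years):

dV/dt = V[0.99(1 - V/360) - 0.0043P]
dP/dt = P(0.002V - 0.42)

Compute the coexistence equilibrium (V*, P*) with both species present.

From dP/dt = 0 with P > 0: 0.002V* = 0.42, so V* = 210.
Substitute into dV/dt = 0: 0.99(1 - 210/360) = 0.0043P*.
The bracket is 0.417, giving P* = 0.412/0.0043 = 95.9.

V* ≈ 210, P* ≈ 95.9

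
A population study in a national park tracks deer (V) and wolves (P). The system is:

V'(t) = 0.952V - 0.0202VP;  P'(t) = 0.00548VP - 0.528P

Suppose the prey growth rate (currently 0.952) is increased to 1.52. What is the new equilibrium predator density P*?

At the interior fixed point, setting dV/dt = 0 with V > 0 fixes P* = (prey growth rate)/(VP coefficient) — independent of the other coefficients.
With the change, P* = 1.52/0.0202 = 75.2; it rises from 47.1.

P* ≈ 75.2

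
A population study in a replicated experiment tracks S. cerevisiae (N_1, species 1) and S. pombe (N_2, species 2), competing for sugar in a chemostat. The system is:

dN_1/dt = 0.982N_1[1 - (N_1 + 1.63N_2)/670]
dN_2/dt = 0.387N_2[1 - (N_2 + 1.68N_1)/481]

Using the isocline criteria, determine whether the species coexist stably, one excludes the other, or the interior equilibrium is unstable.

unstable coexistence (outcome depends on initial conditions)

Compare the nullcline intercepts: K1/α12 = 670/1.63 = 411 < K2 = 481; K2/α21 = 481/1.68 = 286 < K1 = 670.
Since both are reversed, neither can invade when rare; the interior point is a saddle.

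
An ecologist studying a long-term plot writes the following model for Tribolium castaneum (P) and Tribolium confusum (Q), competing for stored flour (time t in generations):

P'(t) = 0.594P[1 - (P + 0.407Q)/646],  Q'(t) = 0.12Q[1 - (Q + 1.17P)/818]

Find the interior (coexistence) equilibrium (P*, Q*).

P* ≈ 598, Q* ≈ 119

Setting both brackets to zero gives the nullclines P + 0.407Q = 646 and 1.17P + Q = 818.
Substituting Q = 818 - 1.17P into the first: P(1 - 0.407·1.17) = 646 - 0.407·818.
So P* = 313/0.524 = 598, and then Q* = 818 - 1.17·598 = 119.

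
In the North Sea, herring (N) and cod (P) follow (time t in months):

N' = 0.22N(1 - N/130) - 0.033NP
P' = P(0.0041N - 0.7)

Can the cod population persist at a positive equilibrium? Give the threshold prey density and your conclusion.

The predator equation gives dP/dt > 0 only when N > 0.7/0.0041 = 171.
Without the predator, N → K = 130. Since 130 < 171, the predator cannot invade.

Threshold N = 171; K < 171, so no, the predator goes extinct.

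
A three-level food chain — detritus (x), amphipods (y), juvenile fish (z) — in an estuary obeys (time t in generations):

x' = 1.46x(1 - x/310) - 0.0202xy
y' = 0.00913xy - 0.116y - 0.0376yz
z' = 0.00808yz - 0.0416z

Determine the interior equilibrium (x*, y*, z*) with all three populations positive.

From dz/dt = 0: 0.00808y* = 0.0416, so y* = 5.15.
From dx/dt = 0: 1.46(1 - x*/310) = 0.0202·5.15, giving x* = 310·(1 - 0.0712) = 288.
From dy/dt = 0: 0.00913·288 - 0.116 = 0.0376z*, so z* = 2.51/0.0376 = 66.8.

x* ≈ 288, y* ≈ 5.15, z* ≈ 66.8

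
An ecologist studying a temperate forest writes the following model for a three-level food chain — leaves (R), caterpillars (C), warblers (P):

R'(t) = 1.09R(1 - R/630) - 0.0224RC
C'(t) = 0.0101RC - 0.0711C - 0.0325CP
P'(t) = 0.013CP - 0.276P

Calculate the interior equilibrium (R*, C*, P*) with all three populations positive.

From dP/dt = 0: 0.013C* = 0.276, so C* = 21.2.
From dR/dt = 0: 1.09(1 - R*/630) = 0.0224·21.2, giving R* = 630·(1 - 0.436) = 355.
From dC/dt = 0: 0.0101·355 - 0.0711 = 0.0325P*, so P* = 3.52/0.0325 = 108.

R* ≈ 355, C* ≈ 21.2, P* ≈ 108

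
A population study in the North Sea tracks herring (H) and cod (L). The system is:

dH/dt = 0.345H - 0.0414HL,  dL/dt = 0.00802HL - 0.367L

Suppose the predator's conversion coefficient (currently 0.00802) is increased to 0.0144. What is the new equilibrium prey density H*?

H* ≈ 25.5

At the interior fixed point, setting dL/dt = 0 with L > 0 fixes H* = (predator death rate)/(HL coefficient) — independent of the other coefficients.
With the change, H* = 0.367/0.0144 = 25.5; it falls from 45.8.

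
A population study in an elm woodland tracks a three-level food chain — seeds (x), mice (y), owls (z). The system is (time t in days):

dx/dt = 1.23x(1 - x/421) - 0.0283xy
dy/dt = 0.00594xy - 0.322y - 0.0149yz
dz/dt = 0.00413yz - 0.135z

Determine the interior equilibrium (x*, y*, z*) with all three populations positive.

From dz/dt = 0: 0.00413y* = 0.135, so y* = 32.7.
From dx/dt = 0: 1.23(1 - x*/421) = 0.0283·32.7, giving x* = 421·(1 - 0.752) = 104.
From dy/dt = 0: 0.00594·104 - 0.322 = 0.0149z*, so z* = 0.298/0.0149 = 20.

x* ≈ 104, y* ≈ 32.7, z* ≈ 20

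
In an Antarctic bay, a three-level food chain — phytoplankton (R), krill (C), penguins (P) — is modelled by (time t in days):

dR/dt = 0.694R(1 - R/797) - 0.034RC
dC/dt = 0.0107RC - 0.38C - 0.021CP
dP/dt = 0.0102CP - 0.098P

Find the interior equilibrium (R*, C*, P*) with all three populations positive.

From dP/dt = 0: 0.0102C* = 0.098, so C* = 9.61.
From dR/dt = 0: 0.694(1 - R*/797) = 0.034·9.61, giving R* = 797·(1 - 0.471) = 422.
From dC/dt = 0: 0.0107·422 - 0.38 = 0.021P*, so P* = 4.13/0.021 = 197.

R* ≈ 422, C* ≈ 9.61, P* ≈ 197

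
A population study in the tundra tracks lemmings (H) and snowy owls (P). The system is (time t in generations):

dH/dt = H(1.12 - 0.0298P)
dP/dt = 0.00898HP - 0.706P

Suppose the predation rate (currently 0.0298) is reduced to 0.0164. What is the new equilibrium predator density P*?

P* ≈ 68.3

At the interior fixed point, setting dH/dt = 0 with H > 0 fixes P* = (prey growth rate)/(HP coefficient) — independent of the other coefficients.
With the change, P* = 1.12/0.0164 = 68.3; it rises from 37.6.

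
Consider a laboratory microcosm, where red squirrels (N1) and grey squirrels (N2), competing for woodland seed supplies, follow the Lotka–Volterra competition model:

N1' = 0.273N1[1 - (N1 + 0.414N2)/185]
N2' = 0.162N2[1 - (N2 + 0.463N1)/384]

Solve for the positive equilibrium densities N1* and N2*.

Setting both brackets to zero gives the nullclines N1 + 0.414N2 = 185 and 0.463N1 + N2 = 384.
Substituting N2 = 384 - 0.463N1 into the first: N1(1 - 0.414·0.463) = 185 - 0.414·384.
So N1* = 26/0.808 = 32.2, and then N2* = 384 - 0.463·32.2 = 369.

N1* ≈ 32.2, N2* ≈ 369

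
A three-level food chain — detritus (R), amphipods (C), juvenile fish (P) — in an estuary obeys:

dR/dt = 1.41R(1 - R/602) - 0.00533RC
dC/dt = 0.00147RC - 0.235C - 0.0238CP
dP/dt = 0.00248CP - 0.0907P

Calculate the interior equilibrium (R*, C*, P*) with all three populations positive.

R* ≈ 519, C* ≈ 36.6, P* ≈ 22.2

From dP/dt = 0: 0.00248C* = 0.0907, so C* = 36.6.
From dR/dt = 0: 1.41(1 - R*/602) = 0.00533·36.6, giving R* = 602·(1 - 0.138) = 519.
From dC/dt = 0: 0.00147·519 - 0.235 = 0.0238P*, so P* = 0.528/0.0238 = 22.2.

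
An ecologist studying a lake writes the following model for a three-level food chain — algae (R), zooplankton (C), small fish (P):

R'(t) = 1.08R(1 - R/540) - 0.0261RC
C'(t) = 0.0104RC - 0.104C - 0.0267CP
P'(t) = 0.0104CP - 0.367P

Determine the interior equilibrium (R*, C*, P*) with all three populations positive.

From dP/dt = 0: 0.0104C* = 0.367, so C* = 35.3.
From dR/dt = 0: 1.08(1 - R*/540) = 0.0261·35.3, giving R* = 540·(1 - 0.853) = 79.5.
From dC/dt = 0: 0.0104·79.5 - 0.104 = 0.0267P*, so P* = 0.723/0.0267 = 27.1.

R* ≈ 79.5, C* ≈ 35.3, P* ≈ 27.1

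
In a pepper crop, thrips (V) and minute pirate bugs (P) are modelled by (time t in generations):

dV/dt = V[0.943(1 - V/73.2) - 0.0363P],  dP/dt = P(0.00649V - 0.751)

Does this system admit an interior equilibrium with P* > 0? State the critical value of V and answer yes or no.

The predator equation gives dP/dt > 0 only when V > 0.751/0.00649 = 116.
Without the predator, V → K = 73.2. Since 73.2 < 116, the predator cannot invade.

Threshold V = 116; K < 116, so no, the predator goes extinct.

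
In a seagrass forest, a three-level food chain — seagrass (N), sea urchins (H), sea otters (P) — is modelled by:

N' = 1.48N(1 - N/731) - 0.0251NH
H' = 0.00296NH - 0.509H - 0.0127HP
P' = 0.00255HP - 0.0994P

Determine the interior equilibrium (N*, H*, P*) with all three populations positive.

N* ≈ 248, H* ≈ 39, P* ≈ 17.7

From dP/dt = 0: 0.00255H* = 0.0994, so H* = 39.
From dN/dt = 0: 1.48(1 - N*/731) = 0.0251·39, giving N* = 731·(1 - 0.661) = 248.
From dH/dt = 0: 0.00296·248 - 0.509 = 0.0127P*, so P* = 0.224/0.0127 = 17.7.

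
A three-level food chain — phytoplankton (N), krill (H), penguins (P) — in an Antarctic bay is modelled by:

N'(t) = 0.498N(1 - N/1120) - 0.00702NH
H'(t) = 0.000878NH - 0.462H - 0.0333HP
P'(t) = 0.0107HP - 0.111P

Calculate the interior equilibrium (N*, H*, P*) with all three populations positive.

From dP/dt = 0: 0.0107H* = 0.111, so H* = 10.4.
From dN/dt = 0: 0.498(1 - N*/1120) = 0.00702·10.4, giving N* = 1120·(1 - 0.146) = 956.
From dH/dt = 0: 0.000878·956 - 0.462 = 0.0333P*, so P* = 0.378/0.0333 = 11.3.

N* ≈ 956, H* ≈ 10.4, P* ≈ 11.3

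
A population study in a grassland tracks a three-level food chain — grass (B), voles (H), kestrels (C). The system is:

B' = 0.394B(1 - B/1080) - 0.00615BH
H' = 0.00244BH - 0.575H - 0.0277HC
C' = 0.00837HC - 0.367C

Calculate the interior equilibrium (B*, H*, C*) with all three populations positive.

B* ≈ 341, H* ≈ 43.8, C* ≈ 9.26

From dC/dt = 0: 0.00837H* = 0.367, so H* = 43.8.
From dB/dt = 0: 0.394(1 - B*/1080) = 0.00615·43.8, giving B* = 1080·(1 - 0.684) = 341.
From dH/dt = 0: 0.00244·341 - 0.575 = 0.0277C*, so C* = 0.257/0.0277 = 9.26.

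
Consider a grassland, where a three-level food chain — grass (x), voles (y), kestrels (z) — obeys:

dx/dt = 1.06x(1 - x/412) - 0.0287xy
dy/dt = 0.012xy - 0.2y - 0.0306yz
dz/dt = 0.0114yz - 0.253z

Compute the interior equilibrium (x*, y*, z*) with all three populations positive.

From dz/dt = 0: 0.0114y* = 0.253, so y* = 22.2.
From dx/dt = 0: 1.06(1 - x*/412) = 0.0287·22.2, giving x* = 412·(1 - 0.601) = 164.
From dy/dt = 0: 0.012·164 - 0.2 = 0.0306z*, so z* = 1.77/0.0306 = 57.9.

x* ≈ 164, y* ≈ 22.2, z* ≈ 57.9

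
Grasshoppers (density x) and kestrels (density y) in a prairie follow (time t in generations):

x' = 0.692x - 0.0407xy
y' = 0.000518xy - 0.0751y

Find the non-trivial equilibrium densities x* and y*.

x* ≈ 145, y* ≈ 17

Set dy/dt = 0 with y > 0: 0.000518x - 0.0751 = 0, so x* = 0.0751/0.000518 = 145.
Set dx/dt = 0 with x > 0: 0.692 - 0.0407y = 0, so y* = 0.692/0.0407 = 17.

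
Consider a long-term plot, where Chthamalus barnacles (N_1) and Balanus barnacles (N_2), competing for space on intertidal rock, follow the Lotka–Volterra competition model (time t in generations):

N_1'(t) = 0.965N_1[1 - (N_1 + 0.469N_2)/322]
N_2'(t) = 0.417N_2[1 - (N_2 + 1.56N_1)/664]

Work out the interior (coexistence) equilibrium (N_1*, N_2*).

N_1* ≈ 39.4, N_2* ≈ 602

Setting both brackets to zero gives the nullclines N_1 + 0.469N_2 = 322 and 1.56N_1 + N_2 = 664.
Substituting N_2 = 664 - 1.56N_1 into the first: N_1(1 - 0.469·1.56) = 322 - 0.469·664.
So N_1* = 10.6/0.268 = 39.4, and then N_2* = 664 - 1.56·39.4 = 602.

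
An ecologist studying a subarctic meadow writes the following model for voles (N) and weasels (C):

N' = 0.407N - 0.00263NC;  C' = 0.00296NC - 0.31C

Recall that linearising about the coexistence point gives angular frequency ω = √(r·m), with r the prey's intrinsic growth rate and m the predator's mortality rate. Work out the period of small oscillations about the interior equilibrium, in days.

Here r = 0.407 and m = 0.31, so r·m = 0.126.
ω = √0.126 = 0.355 per day, hence T = 2π/ω ≈ 17.7 days.

T ≈ 17.7 days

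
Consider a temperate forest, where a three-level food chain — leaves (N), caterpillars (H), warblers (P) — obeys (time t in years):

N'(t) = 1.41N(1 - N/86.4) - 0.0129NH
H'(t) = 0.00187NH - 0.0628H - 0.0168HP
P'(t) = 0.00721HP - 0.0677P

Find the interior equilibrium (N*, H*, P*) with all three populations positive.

From dP/dt = 0: 0.00721H* = 0.0677, so H* = 9.39.
From dN/dt = 0: 1.41(1 - N*/86.4) = 0.0129·9.39, giving N* = 86.4·(1 - 0.0859) = 79.
From dH/dt = 0: 0.00187·79 - 0.0628 = 0.0168P*, so P* = 0.0849/0.0168 = 5.05.

N* ≈ 79, H* ≈ 9.39, P* ≈ 5.05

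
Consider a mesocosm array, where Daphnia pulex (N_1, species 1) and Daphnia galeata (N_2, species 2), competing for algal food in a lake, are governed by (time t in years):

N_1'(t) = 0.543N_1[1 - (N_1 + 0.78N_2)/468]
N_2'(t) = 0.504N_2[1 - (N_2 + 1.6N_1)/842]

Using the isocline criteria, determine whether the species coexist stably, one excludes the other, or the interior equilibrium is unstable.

Compare the nullcline intercepts: K1/α12 = 468/0.78 = 600 < K2 = 842; K2/α21 = 842/1.6 = 526 > K1 = 468.
Since the inequalities point opposite ways, species 2 can invade but species 1 cannot.

species 2 excludes species 1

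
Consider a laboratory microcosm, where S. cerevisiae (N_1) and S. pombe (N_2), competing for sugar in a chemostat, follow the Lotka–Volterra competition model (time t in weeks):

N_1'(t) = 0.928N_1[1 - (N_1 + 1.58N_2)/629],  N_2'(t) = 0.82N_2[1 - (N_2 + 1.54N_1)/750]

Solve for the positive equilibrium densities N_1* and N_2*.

Setting both brackets to zero gives the nullclines N_1 + 1.58N_2 = 629 and 1.54N_1 + N_2 = 750.
Substituting N_2 = 750 - 1.54N_1 into the first: N_1(1 - 1.58·1.54) = 629 - 1.58·750.
So N_1* = -556/-1.43 = 388, and then N_2* = 750 - 1.54·388 = 153.

N_1* ≈ 388, N_2* ≈ 153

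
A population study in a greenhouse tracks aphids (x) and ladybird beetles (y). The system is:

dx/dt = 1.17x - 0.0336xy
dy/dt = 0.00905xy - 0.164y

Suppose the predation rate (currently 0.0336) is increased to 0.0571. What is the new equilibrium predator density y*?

At the interior fixed point, setting dx/dt = 0 with x > 0 fixes y* = (prey growth rate)/(xy coefficient) — independent of the other coefficients.
With the change, y* = 1.17/0.0571 = 20.5; it falls from 34.8.

y* ≈ 20.5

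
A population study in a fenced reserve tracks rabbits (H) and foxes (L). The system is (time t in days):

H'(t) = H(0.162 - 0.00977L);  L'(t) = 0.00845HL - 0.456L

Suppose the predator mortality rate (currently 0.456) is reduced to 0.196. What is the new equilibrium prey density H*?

At the interior fixed point, setting dL/dt = 0 with L > 0 fixes H* = (predator death rate)/(HL coefficient) — independent of the other coefficients.
With the change, H* = 0.196/0.00845 = 23.2; it falls from 54.

H* ≈ 23.2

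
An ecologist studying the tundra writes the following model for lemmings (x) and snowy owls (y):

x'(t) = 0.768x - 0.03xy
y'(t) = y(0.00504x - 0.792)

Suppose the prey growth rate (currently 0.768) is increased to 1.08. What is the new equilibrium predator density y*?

y* ≈ 36

At the interior fixed point, setting dx/dt = 0 with x > 0 fixes y* = (prey growth rate)/(xy coefficient) — independent of the other coefficients.
With the change, y* = 1.08/0.03 = 36; it rises from 25.6.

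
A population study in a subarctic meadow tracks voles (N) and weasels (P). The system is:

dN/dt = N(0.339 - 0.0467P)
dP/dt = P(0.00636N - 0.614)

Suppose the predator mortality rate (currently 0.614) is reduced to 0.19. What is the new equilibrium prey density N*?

N* ≈ 29.9

At the interior fixed point, setting dP/dt = 0 with P > 0 fixes N* = (predator death rate)/(NP coefficient) — independent of the other coefficients.
With the change, N* = 0.19/0.00636 = 29.9; it falls from 96.5.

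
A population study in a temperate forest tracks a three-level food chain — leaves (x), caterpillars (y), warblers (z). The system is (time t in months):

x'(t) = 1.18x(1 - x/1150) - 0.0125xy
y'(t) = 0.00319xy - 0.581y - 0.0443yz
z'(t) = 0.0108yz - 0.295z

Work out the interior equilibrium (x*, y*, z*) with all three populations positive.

x* ≈ 817, y* ≈ 27.3, z* ≈ 45.7

From dz/dt = 0: 0.0108y* = 0.295, so y* = 27.3.
From dx/dt = 0: 1.18(1 - x*/1150) = 0.0125·27.3, giving x* = 1150·(1 - 0.289) = 817.
From dy/dt = 0: 0.00319·817 - 0.581 = 0.0443z*, so z* = 2.03/0.0443 = 45.7.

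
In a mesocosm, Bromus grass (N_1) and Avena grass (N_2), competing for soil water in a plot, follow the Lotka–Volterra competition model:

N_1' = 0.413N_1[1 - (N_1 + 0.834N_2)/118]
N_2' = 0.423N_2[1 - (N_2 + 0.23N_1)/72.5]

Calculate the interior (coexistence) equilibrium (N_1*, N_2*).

N_1* ≈ 71.2, N_2* ≈ 56.1

Setting both brackets to zero gives the nullclines N_1 + 0.834N_2 = 118 and 0.23N_1 + N_2 = 72.5.
Substituting N_2 = 72.5 - 0.23N_1 into the first: N_1(1 - 0.834·0.23) = 118 - 0.834·72.5.
So N_1* = 57.5/0.808 = 71.2, and then N_2* = 72.5 - 0.23·71.2 = 56.1.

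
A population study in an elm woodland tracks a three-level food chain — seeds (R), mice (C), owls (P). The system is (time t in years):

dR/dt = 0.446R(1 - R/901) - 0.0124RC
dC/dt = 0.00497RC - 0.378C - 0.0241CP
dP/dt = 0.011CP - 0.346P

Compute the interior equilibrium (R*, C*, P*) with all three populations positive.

From dP/dt = 0: 0.011C* = 0.346, so C* = 31.5.
From dR/dt = 0: 0.446(1 - R*/901) = 0.0124·31.5, giving R* = 901·(1 - 0.875) = 113.
From dC/dt = 0: 0.00497·113 - 0.378 = 0.0241P*, so P* = 0.184/0.0241 = 7.63.

R* ≈ 113, C* ≈ 31.5, P* ≈ 7.63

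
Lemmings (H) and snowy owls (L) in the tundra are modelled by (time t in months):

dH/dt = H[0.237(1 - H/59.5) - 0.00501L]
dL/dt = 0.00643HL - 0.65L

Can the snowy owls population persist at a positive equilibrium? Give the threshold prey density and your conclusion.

The predator equation gives dL/dt > 0 only when H > 0.65/0.00643 = 101.
Without the predator, H → K = 59.5. Since 59.5 < 101, the predator cannot invade.

Threshold H = 101; K < 101, so no, the predator goes extinct.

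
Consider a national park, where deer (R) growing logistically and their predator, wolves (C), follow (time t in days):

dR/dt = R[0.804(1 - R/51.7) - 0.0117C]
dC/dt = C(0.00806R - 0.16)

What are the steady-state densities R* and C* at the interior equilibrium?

R* ≈ 19.9, C* ≈ 42.3

From dC/dt = 0 with C > 0: 0.00806R* = 0.16, so R* = 19.9.
Substitute into dR/dt = 0: 0.804(1 - 19.9/51.7) = 0.0117C*.
The bracket is 0.616, giving C* = 0.495/0.0117 = 42.3.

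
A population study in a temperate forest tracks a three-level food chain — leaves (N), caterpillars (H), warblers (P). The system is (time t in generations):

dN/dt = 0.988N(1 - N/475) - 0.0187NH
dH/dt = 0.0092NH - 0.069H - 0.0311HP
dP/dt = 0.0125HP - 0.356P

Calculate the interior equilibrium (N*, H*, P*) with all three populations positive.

N* ≈ 219, H* ≈ 28.5, P* ≈ 62.6

From dP/dt = 0: 0.0125H* = 0.356, so H* = 28.5.
From dN/dt = 0: 0.988(1 - N*/475) = 0.0187·28.5, giving N* = 475·(1 - 0.539) = 219.
From dH/dt = 0: 0.0092·219 - 0.069 = 0.0311P*, so P* = 1.95/0.0311 = 62.6.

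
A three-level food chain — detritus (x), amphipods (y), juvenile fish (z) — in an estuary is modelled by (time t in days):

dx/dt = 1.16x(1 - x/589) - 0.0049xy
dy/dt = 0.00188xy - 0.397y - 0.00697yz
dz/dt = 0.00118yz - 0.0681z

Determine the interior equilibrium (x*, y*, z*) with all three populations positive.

From dz/dt = 0: 0.00118y* = 0.0681, so y* = 57.7.
From dx/dt = 0: 1.16(1 - x*/589) = 0.0049·57.7, giving x* = 589·(1 - 0.244) = 445.
From dy/dt = 0: 0.00188·445 - 0.397 = 0.00697z*, so z* = 0.44/0.00697 = 63.2.

x* ≈ 445, y* ≈ 57.7, z* ≈ 63.2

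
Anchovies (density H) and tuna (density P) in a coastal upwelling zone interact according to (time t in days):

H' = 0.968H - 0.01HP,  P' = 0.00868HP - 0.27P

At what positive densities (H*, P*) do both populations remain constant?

Set dP/dt = 0 with P > 0: 0.00868H - 0.27 = 0, so H* = 0.27/0.00868 = 31.1.
Set dH/dt = 0 with H > 0: 0.968 - 0.01P = 0, so P* = 0.968/0.01 = 96.8.

H* ≈ 31.1, P* ≈ 96.8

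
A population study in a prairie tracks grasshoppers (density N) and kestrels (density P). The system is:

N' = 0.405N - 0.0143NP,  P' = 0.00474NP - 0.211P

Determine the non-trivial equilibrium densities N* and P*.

N* ≈ 44.5, P* ≈ 28.3

Set dP/dt = 0 with P > 0: 0.00474N - 0.211 = 0, so N* = 0.211/0.00474 = 44.5.
Set dN/dt = 0 with N > 0: 0.405 - 0.0143P = 0, so P* = 0.405/0.0143 = 28.3.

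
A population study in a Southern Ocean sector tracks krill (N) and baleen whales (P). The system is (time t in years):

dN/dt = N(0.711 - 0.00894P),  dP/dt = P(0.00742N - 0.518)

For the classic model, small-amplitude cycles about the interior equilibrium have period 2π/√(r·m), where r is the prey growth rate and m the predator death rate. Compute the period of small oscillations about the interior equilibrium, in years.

T ≈ 10.4 years

Here r = 0.711 and m = 0.518, so r·m = 0.368.
ω = √0.368 = 0.607 per year, hence T = 2π/ω ≈ 10.4 years.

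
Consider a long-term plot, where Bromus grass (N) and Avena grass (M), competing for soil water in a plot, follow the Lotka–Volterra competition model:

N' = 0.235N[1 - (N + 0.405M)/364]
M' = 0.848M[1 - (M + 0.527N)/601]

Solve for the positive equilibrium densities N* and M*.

N* ≈ 153, M* ≈ 520

Setting both brackets to zero gives the nullclines N + 0.405M = 364 and 0.527N + M = 601.
Substituting M = 601 - 0.527N into the first: N(1 - 0.405·0.527) = 364 - 0.405·601.
So N* = 121/0.787 = 153, and then M* = 601 - 0.527·153 = 520.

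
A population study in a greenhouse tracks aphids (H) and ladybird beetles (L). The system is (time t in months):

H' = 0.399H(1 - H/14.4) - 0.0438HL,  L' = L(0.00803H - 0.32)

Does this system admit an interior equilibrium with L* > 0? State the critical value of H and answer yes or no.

Threshold H = 39.9; K < 39.9, so no, the predator goes extinct.

The predator equation gives dL/dt > 0 only when H > 0.32/0.00803 = 39.9.
Without the predator, H → K = 14.4. Since 14.4 < 39.9, the predator cannot invade.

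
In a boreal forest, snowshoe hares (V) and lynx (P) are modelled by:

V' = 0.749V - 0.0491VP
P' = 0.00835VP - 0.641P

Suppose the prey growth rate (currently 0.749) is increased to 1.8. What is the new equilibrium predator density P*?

At the interior fixed point, setting dV/dt = 0 with V > 0 fixes P* = (prey growth rate)/(VP coefficient) — independent of the other coefficients.
With the change, P* = 1.8/0.0491 = 36.7; it rises from 15.3.

P* ≈ 36.7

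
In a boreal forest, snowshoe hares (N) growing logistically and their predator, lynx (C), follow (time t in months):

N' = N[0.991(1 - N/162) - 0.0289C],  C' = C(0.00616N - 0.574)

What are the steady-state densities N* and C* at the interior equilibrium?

From dC/dt = 0 with C > 0: 0.00616N* = 0.574, so N* = 93.2.
Substitute into dN/dt = 0: 0.991(1 - 93.2/162) = 0.0289C*.
The bracket is 0.425, giving C* = 0.421/0.0289 = 14.6.

N* ≈ 93.2, C* ≈ 14.6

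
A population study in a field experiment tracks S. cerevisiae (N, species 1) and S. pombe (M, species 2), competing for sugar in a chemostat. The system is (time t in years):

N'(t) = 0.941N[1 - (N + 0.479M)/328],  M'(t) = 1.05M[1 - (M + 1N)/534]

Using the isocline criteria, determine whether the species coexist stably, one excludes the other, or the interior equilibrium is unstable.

Compare the nullcline intercepts: K1/α12 = 328/0.479 = 685 > K2 = 534; K2/α21 = 534/1 = 534 > K1 = 328.
Since both inequalities hold, each species can invade when rare, so the interior equilibrium is stable.

stable coexistence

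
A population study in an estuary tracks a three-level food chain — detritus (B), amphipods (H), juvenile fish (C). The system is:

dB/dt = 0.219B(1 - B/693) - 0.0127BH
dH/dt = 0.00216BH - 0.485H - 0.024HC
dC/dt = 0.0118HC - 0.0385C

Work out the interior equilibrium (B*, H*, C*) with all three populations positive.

B* ≈ 562, H* ≈ 3.26, C* ≈ 30.4

From dC/dt = 0: 0.0118H* = 0.0385, so H* = 3.26.
From dB/dt = 0: 0.219(1 - B*/693) = 0.0127·3.26, giving B* = 693·(1 - 0.189) = 562.
From dH/dt = 0: 0.00216·562 - 0.485 = 0.024C*, so C* = 0.729/0.024 = 30.4.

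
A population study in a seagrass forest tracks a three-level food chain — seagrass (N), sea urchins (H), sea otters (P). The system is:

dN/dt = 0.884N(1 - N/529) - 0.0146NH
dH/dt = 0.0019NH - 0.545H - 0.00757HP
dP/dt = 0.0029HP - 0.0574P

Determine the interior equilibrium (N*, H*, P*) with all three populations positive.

From dP/dt = 0: 0.0029H* = 0.0574, so H* = 19.8.
From dN/dt = 0: 0.884(1 - N*/529) = 0.0146·19.8, giving N* = 529·(1 - 0.327) = 356.
From dH/dt = 0: 0.0019·356 - 0.545 = 0.00757P*, so P* = 0.132/0.00757 = 17.4.

N* ≈ 356, H* ≈ 19.8, P* ≈ 17.4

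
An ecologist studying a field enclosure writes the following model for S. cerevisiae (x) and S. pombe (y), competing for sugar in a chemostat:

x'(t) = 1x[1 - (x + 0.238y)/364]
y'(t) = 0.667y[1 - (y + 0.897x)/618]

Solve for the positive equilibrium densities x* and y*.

Setting both brackets to zero gives the nullclines x + 0.238y = 364 and 0.897x + y = 618.
Substituting y = 618 - 0.897x into the first: x(1 - 0.238·0.897) = 364 - 0.238·618.
So x* = 217/0.787 = 276, and then y* = 618 - 0.897·276 = 371.

x* ≈ 276, y* ≈ 371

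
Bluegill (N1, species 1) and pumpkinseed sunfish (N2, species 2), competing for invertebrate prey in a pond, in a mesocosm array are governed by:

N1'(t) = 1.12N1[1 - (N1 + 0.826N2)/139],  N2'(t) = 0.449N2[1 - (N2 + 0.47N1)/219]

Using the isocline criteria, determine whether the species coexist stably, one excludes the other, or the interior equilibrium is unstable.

species 2 excludes species 1

Compare the nullcline intercepts: K1/α12 = 139/0.826 = 168 < K2 = 219; K2/α21 = 219/0.47 = 466 > K1 = 139.
Since the inequalities point opposite ways, species 2 can invade but species 1 cannot.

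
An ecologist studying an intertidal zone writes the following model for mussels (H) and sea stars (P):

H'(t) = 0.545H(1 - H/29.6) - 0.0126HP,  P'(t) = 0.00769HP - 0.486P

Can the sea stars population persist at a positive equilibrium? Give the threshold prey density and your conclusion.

Threshold H = 63.2; K < 63.2, so no, the predator goes extinct.

The predator equation gives dP/dt > 0 only when H > 0.486/0.00769 = 63.2.
Without the predator, H → K = 29.6. Since 29.6 < 63.2, the predator cannot invade.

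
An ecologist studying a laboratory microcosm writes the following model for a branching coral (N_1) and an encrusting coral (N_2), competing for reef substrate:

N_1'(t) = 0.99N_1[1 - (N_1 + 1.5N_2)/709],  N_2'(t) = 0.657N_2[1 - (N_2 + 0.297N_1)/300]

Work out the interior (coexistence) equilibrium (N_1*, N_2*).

Setting both brackets to zero gives the nullclines N_1 + 1.5N_2 = 709 and 0.297N_1 + N_2 = 300.
Substituting N_2 = 300 - 0.297N_1 into the first: N_1(1 - 1.5·0.297) = 709 - 1.5·300.
So N_1* = 259/0.554 = 467, and then N_2* = 300 - 0.297·467 = 161.

N_1* ≈ 467, N_2* ≈ 161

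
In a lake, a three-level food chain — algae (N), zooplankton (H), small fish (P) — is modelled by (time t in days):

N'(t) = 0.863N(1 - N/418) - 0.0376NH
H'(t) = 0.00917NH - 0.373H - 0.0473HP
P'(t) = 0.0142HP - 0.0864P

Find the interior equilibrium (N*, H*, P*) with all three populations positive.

N* ≈ 307, H* ≈ 6.08, P* ≈ 51.7

From dP/dt = 0: 0.0142H* = 0.0864, so H* = 6.08.
From dN/dt = 0: 0.863(1 - N*/418) = 0.0376·6.08, giving N* = 418·(1 - 0.265) = 307.
From dH/dt = 0: 0.00917·307 - 0.373 = 0.0473P*, so P* = 2.44/0.0473 = 51.7.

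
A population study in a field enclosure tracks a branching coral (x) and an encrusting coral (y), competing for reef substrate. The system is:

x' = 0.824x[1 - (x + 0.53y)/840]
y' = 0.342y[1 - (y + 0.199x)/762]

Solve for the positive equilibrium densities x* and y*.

Setting both brackets to zero gives the nullclines x + 0.53y = 840 and 0.199x + y = 762.
Substituting y = 762 - 0.199x into the first: x(1 - 0.53·0.199) = 840 - 0.53·762.
So x* = 436/0.895 = 488, and then y* = 762 - 0.199·488 = 665.

x* ≈ 488, y* ≈ 665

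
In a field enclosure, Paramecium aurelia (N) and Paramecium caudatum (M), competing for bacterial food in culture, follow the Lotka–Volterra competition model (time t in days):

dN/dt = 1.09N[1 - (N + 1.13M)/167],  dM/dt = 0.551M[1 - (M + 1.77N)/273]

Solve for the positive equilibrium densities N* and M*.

Setting both brackets to zero gives the nullclines N + 1.13M = 167 and 1.77N + M = 273.
Substituting M = 273 - 1.77N into the first: N(1 - 1.13·1.77) = 167 - 1.13·273.
So N* = -141/-1 = 141, and then M* = 273 - 1.77·141 = 22.6.

N* ≈ 141, M* ≈ 22.6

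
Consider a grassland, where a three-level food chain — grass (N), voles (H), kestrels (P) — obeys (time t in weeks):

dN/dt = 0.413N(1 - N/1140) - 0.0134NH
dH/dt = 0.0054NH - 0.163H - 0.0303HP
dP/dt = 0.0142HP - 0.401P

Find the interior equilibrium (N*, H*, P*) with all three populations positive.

From dP/dt = 0: 0.0142H* = 0.401, so H* = 28.2.
From dN/dt = 0: 0.413(1 - N*/1140) = 0.0134·28.2, giving N* = 1140·(1 - 0.916) = 95.5.
From dH/dt = 0: 0.0054·95.5 - 0.163 = 0.0303P*, so P* = 0.353/0.0303 = 11.6.

N* ≈ 95.5, H* ≈ 28.2, P* ≈ 11.6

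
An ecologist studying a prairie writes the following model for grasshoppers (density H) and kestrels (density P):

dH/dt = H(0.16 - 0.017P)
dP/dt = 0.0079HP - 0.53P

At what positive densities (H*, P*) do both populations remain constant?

H* ≈ 67.1, P* ≈ 9.41

Set dP/dt = 0 with P > 0: 0.0079H - 0.53 = 0, so H* = 0.53/0.0079 = 67.1.
Set dH/dt = 0 with H > 0: 0.16 - 0.017P = 0, so P* = 0.16/0.017 = 9.41.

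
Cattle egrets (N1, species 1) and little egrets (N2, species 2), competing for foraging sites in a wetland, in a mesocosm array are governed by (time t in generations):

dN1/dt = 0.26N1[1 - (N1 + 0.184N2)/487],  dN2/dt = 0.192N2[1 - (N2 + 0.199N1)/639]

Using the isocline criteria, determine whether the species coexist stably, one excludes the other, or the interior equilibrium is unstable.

stable coexistence

Compare the nullcline intercepts: K1/α12 = 487/0.184 = 2650 > K2 = 639; K2/α21 = 639/0.199 = 3210 > K1 = 487.
Since both inequalities hold, each species can invade when rare, so the interior equilibrium is stable.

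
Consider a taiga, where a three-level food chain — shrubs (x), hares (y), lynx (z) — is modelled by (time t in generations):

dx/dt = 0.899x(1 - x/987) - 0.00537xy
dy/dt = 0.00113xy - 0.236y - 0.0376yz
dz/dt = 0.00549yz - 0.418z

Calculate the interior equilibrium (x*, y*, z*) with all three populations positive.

x* ≈ 538, y* ≈ 76.1, z* ≈ 9.9

From dz/dt = 0: 0.00549y* = 0.418, so y* = 76.1.
From dx/dt = 0: 0.899(1 - x*/987) = 0.00537·76.1, giving x* = 987·(1 - 0.455) = 538.
From dy/dt = 0: 0.00113·538 - 0.236 = 0.0376z*, so z* = 0.372/0.0376 = 9.9.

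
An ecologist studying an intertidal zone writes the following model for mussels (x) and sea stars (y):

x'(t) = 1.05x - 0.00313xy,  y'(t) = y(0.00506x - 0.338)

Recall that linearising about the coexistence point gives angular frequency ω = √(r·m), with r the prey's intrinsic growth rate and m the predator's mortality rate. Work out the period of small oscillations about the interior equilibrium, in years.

T ≈ 10.5 years

Here r = 1.05 and m = 0.338, so r·m = 0.355.
ω = √0.355 = 0.596 per year, hence T = 2π/ω ≈ 10.5 years.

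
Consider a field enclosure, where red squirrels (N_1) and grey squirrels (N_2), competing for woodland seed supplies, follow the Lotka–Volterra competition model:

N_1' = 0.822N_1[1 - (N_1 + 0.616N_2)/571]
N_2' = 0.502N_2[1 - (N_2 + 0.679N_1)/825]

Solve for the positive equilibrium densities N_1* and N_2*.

Setting both brackets to zero gives the nullclines N_1 + 0.616N_2 = 571 and 0.679N_1 + N_2 = 825.
Substituting N_2 = 825 - 0.679N_1 into the first: N_1(1 - 0.616·0.679) = 571 - 0.616·825.
So N_1* = 62.8/0.582 = 108, and then N_2* = 825 - 0.679·108 = 752.

N_1* ≈ 108, N_2* ≈ 752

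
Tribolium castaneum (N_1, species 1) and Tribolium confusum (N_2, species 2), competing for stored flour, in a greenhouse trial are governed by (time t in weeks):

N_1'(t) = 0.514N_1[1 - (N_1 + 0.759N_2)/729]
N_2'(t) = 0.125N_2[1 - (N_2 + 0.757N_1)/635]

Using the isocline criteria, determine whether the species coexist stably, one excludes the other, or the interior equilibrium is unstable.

stable coexistence

Compare the nullcline intercepts: K1/α12 = 729/0.759 = 960 > K2 = 635; K2/α21 = 635/0.757 = 839 > K1 = 729.
Since both inequalities hold, each species can invade when rare, so the interior equilibrium is stable.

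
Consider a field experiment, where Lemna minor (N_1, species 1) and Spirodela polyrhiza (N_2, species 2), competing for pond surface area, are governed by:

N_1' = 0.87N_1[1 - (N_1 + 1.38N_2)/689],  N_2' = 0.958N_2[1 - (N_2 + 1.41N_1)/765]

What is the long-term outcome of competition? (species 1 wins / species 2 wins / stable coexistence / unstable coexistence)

Compare the nullcline intercepts: K1/α12 = 689/1.38 = 499 < K2 = 765; K2/α21 = 765/1.41 = 543 < K1 = 689.
Since both are reversed, neither can invade when rare; the interior point is a saddle.

unstable coexistence (outcome depends on initial conditions)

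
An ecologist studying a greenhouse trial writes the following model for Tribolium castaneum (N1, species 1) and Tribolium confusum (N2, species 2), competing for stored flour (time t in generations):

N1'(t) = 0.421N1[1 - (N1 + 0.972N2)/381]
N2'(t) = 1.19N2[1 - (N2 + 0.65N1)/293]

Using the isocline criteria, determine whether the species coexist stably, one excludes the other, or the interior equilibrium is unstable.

Compare the nullcline intercepts: K1/α12 = 381/0.972 = 392 > K2 = 293; K2/α21 = 293/0.65 = 451 > K1 = 381.
Since both inequalities hold, each species can invade when rare, so the interior equilibrium is stable.

stable coexistence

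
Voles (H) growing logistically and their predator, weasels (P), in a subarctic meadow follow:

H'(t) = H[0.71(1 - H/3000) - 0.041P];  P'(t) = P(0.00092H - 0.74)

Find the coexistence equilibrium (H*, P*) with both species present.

H* ≈ 804, P* ≈ 12.7

From dP/dt = 0 with P > 0: 0.00092H* = 0.74, so H* = 804.
Substitute into dH/dt = 0: 0.71(1 - 804/3000) = 0.041P*.
The bracket is 0.732, giving P* = 0.52/0.041 = 12.7.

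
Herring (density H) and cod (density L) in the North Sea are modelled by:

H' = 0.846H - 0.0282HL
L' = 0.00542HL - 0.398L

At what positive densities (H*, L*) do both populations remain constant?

Set dL/dt = 0 with L > 0: 0.00542H - 0.398 = 0, so H* = 0.398/0.00542 = 73.4.
Set dH/dt = 0 with H > 0: 0.846 - 0.0282L = 0, so L* = 0.846/0.0282 = 30.

H* ≈ 73.4, L* ≈ 30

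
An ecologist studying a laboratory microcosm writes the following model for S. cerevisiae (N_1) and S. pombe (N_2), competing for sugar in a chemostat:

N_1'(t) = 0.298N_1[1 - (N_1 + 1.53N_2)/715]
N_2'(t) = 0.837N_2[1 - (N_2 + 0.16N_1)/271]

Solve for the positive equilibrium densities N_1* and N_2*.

Setting both brackets to zero gives the nullclines N_1 + 1.53N_2 = 715 and 0.16N_1 + N_2 = 271.
Substituting N_2 = 271 - 0.16N_1 into the first: N_1(1 - 1.53·0.16) = 715 - 1.53·271.
So N_1* = 300/0.755 = 398, and then N_2* = 271 - 0.16·398 = 207.

N_1* ≈ 398, N_2* ≈ 207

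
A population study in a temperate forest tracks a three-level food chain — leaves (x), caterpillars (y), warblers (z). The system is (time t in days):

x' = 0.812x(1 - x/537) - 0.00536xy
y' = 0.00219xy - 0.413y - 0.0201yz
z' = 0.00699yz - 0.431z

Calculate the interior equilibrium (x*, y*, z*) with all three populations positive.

From dz/dt = 0: 0.00699y* = 0.431, so y* = 61.7.
From dx/dt = 0: 0.812(1 - x*/537) = 0.00536·61.7, giving x* = 537·(1 - 0.407) = 318.
From dy/dt = 0: 0.00219·318 - 0.413 = 0.0201z*, so z* = 0.284/0.0201 = 14.1.

x* ≈ 318, y* ≈ 61.7, z* ≈ 14.1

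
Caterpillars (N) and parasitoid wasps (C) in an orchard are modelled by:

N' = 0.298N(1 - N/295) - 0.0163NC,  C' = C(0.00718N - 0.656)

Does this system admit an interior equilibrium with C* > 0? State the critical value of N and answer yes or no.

Threshold N = 91.4; K > 91.4, so yes, the predator persists.

The predator equation gives dC/dt > 0 only when N > 0.656/0.00718 = 91.4.
Without the predator, N → K = 295. Since 295 > 91.4, the predator can invade and persist.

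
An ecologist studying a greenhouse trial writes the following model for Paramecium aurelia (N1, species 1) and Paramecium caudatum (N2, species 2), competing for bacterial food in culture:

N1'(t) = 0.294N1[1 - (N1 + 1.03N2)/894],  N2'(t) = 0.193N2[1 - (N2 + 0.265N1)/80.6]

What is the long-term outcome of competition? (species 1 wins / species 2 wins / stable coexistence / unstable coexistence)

species 1 excludes species 2

Compare the nullcline intercepts: K1/α12 = 894/1.03 = 868 > K2 = 80.6; K2/α21 = 80.6/0.265 = 304 < K1 = 894.
Since the inequalities point opposite ways, species 1 can invade but species 2 cannot.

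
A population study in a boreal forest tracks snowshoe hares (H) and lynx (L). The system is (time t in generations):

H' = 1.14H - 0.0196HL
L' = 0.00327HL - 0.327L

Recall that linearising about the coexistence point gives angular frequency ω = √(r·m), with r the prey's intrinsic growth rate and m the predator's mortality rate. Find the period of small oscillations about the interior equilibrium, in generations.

Here r = 1.14 and m = 0.327, so r·m = 0.373.
ω = √0.373 = 0.611 per generation, hence T = 2π/ω ≈ 10.3 generations.

T ≈ 10.3 generations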